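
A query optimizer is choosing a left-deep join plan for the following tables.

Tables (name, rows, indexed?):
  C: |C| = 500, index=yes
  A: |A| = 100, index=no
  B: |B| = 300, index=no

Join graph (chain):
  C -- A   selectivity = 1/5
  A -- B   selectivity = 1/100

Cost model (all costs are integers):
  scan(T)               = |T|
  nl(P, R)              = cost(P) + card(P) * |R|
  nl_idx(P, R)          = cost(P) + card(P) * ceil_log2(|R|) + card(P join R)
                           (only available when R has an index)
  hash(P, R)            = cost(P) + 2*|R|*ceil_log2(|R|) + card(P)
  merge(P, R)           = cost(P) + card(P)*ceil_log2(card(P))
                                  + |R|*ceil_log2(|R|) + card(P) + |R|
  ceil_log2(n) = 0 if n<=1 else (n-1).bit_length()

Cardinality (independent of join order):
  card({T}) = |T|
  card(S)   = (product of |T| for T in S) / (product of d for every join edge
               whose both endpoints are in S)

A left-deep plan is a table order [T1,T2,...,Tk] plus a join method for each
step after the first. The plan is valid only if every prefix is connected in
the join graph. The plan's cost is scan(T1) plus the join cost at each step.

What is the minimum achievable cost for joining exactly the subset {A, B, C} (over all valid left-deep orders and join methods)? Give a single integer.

10000

Selinger DP over subsets of {A,B,C}:
  {C}: scan cost=500, card=500
  {A}: scan cost=100, card=100
  {B}: scan cost=300, card=300
  {AC}: card=10000; try (A,hash)→2400, (C,merge)→5900, (A,merge)→6300, (C,hash)→9200, (C,nl_idx)→11000, (C,nl)→50100 …(+1); best=2400 via (A,hash)
  {AB}: card=300; try (A,hash)→2000, (B,merge)→3900, (A,merge)→4100, (B,hash)→5600, (B,nl)→30100, (A,nl)→30300; best=2000 via (A,hash)
  {ABC}: card=30000; try (C,merge)→10000, (C,hash)→11300, (B,hash)→17800, (C,nl_idx)→34700, (C,nl)→152000, (B,merge)→155400 …(+1); best=10000 via (C,merge)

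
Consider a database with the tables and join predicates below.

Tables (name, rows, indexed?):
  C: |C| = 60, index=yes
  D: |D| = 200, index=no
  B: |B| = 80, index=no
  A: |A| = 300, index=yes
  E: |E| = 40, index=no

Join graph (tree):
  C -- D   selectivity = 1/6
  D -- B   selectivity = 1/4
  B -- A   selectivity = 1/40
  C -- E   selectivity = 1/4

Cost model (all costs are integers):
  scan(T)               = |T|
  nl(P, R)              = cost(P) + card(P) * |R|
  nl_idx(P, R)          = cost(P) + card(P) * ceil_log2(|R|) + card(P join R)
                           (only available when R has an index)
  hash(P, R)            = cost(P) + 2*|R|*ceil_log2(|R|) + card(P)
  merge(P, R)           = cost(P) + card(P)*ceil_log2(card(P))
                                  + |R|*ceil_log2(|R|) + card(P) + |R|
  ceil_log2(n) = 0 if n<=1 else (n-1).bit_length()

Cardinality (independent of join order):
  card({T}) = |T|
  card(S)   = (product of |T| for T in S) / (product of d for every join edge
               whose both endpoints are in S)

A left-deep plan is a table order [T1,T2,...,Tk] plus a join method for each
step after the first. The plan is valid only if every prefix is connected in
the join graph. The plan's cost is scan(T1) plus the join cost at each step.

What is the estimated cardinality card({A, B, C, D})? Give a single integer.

300000

Tables in S: A(300), B(80), C(60), D(200)
Edges inside S: C-D(d=6), D-B(d=4), B-A(d=40)
numerator = 300 * 80 * 60 * 200 = 288000000
denominator = 6 * 4 * 40 = 960
card(S) = 288000000 / 960 = 300000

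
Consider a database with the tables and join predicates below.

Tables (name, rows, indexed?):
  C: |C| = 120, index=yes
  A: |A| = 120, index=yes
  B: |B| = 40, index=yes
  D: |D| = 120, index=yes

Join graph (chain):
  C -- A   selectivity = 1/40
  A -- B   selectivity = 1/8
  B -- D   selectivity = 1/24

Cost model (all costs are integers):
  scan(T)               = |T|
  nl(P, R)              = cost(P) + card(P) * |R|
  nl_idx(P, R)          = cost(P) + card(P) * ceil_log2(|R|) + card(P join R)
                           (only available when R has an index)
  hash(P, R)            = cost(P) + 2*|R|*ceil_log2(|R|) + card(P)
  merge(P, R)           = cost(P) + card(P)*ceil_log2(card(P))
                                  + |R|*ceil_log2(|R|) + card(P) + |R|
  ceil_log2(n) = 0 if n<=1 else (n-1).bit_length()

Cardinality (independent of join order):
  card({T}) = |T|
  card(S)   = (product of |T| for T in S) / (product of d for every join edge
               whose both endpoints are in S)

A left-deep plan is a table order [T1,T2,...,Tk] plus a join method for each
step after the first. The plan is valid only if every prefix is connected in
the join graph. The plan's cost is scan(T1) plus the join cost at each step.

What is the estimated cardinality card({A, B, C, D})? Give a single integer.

9000

Tables in S: A(120), B(40), C(120), D(120)
Edges inside S: C-A(d=40), A-B(d=8), B-D(d=24)
numerator = 120 * 40 * 120 * 120 = 69120000
denominator = 40 * 8 * 24 = 7680
card(S) = 69120000 / 7680 = 9000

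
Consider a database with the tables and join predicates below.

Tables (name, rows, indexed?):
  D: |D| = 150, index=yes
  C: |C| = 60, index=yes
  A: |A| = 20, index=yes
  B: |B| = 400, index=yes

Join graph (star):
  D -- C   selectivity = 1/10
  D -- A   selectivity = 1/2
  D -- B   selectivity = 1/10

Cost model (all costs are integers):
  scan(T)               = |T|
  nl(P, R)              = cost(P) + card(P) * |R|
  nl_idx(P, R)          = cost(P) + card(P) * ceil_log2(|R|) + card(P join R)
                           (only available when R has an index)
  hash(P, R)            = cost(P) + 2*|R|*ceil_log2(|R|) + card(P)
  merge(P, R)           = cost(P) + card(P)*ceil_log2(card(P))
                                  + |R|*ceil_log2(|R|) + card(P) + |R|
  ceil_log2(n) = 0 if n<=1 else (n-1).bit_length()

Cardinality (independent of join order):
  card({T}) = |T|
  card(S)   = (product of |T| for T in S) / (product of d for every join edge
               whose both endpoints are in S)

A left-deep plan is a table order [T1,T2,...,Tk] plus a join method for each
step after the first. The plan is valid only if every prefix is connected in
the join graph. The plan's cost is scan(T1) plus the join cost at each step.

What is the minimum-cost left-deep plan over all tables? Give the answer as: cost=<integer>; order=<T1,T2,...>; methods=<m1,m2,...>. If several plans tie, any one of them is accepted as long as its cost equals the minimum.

Selinger DP (subsets sized 1..n):
  {D}: scan cost=150, card=150
  {C}: scan cost=60, card=60
  {A}: scan cost=20, card=20
  {B}: scan cost=400, card=400
  {CD}: card=900; try (C,hash)→1020, (D,nl_idx)→1440, (D,merge)→1830, (C,merge)→1920, (C,nl_idx)→1950, (D,hash)→2520 …(+2); best=1020 via (C,hash)
  {AD}: card=1500; try (A,hash)→500, (D,merge)→1490, (A,merge)→1620, (D,nl_idx)→1680, (A,nl_idx)→2400, (D,hash)→2440 …(+2); best=500 via (A,hash)
  {BD}: card=6000; try (D,hash)→3200, (B,merge)→5500, (D,merge)→5750, (B,hash)→7500, (B,nl_idx)→7500, (D,nl_idx)→9600 …(+2); best=3200 via (D,hash)
  {ACD}: card=9000; try (A,hash)→2120, (C,hash)→2720, (A,merge)→11040, (A,nl_idx)→14520, (C,nl_idx)→18500, (C,merge)→18920 …(+2); best=2120 via (A,hash)
  {BCD}: card=36000; try (B,hash)→9120, (C,hash)→9920, (B,merge)→14920, (B,nl_idx)→45120, (C,nl_idx)→75200, (C,merge)→87620 …(+2); best=9120 via (B,hash)
  {ABD}: card=60000; try (B,hash)→9200, (A,hash)→9400, (B,merge)→22500, (B,nl_idx)→74000, (A,merge)→87320, (A,nl_idx)→93200 …(+2); best=9200 via (B,hash)
  {ABCD}: card=360000; try (B,hash)→18320, (A,hash)→45320, (C,hash)→69920, (B,merge)→141120, (B,nl_idx)→443120, (A,nl_idx)→549120 …(+6); best=18320 via (B,hash)

cost=18320; order=D,C,A,B; methods=hash,hash,hash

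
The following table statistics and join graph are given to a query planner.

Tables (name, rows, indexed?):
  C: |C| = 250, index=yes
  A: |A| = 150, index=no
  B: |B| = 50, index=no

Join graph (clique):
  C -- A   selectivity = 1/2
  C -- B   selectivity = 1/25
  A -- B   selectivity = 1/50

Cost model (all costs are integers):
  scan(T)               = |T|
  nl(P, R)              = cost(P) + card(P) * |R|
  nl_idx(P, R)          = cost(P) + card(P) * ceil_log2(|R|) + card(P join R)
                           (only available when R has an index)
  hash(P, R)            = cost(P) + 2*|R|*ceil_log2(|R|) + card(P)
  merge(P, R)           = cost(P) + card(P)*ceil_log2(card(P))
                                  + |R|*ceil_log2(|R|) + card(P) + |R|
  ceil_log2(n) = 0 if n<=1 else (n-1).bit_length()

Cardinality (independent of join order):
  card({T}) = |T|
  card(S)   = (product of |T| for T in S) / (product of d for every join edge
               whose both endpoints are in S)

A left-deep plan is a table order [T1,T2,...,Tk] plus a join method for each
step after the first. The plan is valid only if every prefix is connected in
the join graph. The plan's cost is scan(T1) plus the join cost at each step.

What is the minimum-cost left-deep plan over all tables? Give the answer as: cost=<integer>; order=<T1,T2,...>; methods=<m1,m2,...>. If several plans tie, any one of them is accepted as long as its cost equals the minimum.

Selinger DP (subsets sized 1..n):
  {C}: scan cost=250, card=250
  {A}: scan cost=150, card=150
  {B}: scan cost=50, card=50
  {AC}: card=18750; try (A,hash)→2900, (C,merge)→3750, (A,merge)→3850, (C,hash)→4300, (C,nl_idx)→20100, (C,nl)→37650 …(+1); best=2900 via (A,hash)
  {BC}: card=500; try (C,nl_idx)→950, (B,hash)→1100, (C,merge)→2650, (B,merge)→2850, (C,hash)→4100, (C,nl)→12550 …(+1); best=950 via (C,nl_idx)
  {AB}: card=150; try (B,hash)→900, (A,merge)→1750, (B,merge)→1850, (A,hash)→2500, (A,nl)→7550, (B,nl)→7650; best=900 via (B,hash)
  {ABC}: card=750; try (C,nl_idx)→2850, (A,hash)→3850, (C,merge)→4500, (C,hash)→5050, (A,merge)→7300, (B,hash)→22250 …(+4); best=2850 via (C,nl_idx)

cost=2850; order=A,B,C; methods=hash,nl_idx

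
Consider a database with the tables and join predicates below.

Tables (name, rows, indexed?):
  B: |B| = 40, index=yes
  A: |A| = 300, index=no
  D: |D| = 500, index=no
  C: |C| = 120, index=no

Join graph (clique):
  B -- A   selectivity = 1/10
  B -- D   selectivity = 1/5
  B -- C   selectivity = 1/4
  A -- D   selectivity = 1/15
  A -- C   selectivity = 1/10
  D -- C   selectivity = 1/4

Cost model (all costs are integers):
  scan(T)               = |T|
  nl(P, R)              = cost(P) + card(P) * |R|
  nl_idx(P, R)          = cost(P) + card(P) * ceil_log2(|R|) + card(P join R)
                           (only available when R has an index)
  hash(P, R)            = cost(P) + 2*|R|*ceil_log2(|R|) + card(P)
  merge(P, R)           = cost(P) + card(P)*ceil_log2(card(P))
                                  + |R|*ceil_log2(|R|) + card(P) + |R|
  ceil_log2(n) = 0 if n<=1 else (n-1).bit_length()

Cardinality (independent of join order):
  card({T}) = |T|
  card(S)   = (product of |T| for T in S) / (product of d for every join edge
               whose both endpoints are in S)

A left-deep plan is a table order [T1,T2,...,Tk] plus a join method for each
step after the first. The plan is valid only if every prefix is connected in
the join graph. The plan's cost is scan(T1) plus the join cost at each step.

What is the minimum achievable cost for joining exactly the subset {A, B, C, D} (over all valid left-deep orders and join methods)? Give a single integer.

16560

Selinger DP over subsets of {A,B,C,D}:
  {B}: scan cost=40, card=40
  {A}: scan cost=300, card=300
  {D}: scan cost=500, card=500
  {C}: scan cost=120, card=120
  {AB}: card=1200; try (B,hash)→1080, (B,nl_idx)→3300, (A,merge)→3320, (B,merge)→3580, (A,hash)→5480, (A,nl)→12040 …(+1); best=1080 via (B,hash)
  {BD}: card=4000; try (B,hash)→1480, (D,merge)→5320, (B,merge)→5780, (B,nl_idx)→7500, (D,hash)→9080, (D,nl)→20040 …(+1); best=1480 via (B,hash)
  {BC}: card=1200; try (B,hash)→720, (C,merge)→1280, (B,merge)→1360, (C,hash)→1760, (B,nl_idx)→2040, (C,nl)→4840 …(+1); best=720 via (B,hash)
  {AD}: card=10000; try (A,hash)→6400, (D,merge)→8300, (A,merge)→8500, (D,hash)→9600, (D,nl)→150300, (A,nl)→150500; best=6400 via (A,hash)
  {AC}: card=3600; try (C,hash)→2280, (A,merge)→4080, (C,merge)→4260, (A,hash)→5640, (A,nl)→36120, (C,nl)→36300; best=2280 via (C,hash)
  {CD}: card=15000; try (C,hash)→2680, (D,merge)→6080, (C,merge)→6460, (D,hash)→9240, (D,nl)→60120, (C,nl)→60500; best=2680 via (C,hash)
  {ABD}: card=8000; try (A,hash)→10880, (D,hash)→11280, (B,hash)→16880, (D,merge)→20480, (A,merge)→56480, (B,nl_idx)→74400 …(+4); best=10880 via (A,hash)
  {ABC}: card=3600; try (C,hash)→3960, (B,hash)→6360, (A,hash)→7320, (C,merge)→16440, (A,merge)→18120, (B,nl_idx)→27480 …(+4); best=3960 via (C,hash)
  {BCD}: card=30000; try (C,hash)→7160, (D,hash)→10920, (B,hash)→18160, (D,merge)→20120, (C,merge)→54440, (B,nl_idx)→122680 …(+4); best=7160 via (C,hash)
  {ACD}: card=30000; try (D,hash)→14880, (C,hash)→18080, (A,hash)→23080, (D,merge)→54080, (C,merge)→157360, (A,merge)→230680 …(+3); best=14880 via (D,hash)
  {ABCD}: card=6000; try (D,hash)→16560, (C,hash)→20560, (A,hash)→42560, (B,hash)→45360, (D,merge)→55760, (C,merge)→123840 …(+7); best=16560 via (D,hash)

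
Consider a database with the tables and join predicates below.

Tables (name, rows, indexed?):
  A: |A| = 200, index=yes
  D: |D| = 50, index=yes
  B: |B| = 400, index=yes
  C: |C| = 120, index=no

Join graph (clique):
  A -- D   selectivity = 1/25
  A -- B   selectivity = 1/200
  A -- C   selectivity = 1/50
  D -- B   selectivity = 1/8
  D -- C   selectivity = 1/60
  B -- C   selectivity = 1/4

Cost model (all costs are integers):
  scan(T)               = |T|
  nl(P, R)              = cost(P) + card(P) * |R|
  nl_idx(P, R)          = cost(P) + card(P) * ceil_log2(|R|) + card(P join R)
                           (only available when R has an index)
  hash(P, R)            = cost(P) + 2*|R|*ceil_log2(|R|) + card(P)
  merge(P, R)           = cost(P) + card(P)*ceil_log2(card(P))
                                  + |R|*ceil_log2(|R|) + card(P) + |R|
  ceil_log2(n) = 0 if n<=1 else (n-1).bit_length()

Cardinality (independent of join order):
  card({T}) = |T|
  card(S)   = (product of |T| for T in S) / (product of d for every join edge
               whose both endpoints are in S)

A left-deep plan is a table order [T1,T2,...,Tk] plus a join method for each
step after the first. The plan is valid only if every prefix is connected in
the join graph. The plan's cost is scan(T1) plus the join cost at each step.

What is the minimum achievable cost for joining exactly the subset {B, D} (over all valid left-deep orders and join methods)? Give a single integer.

Selinger DP over subsets of {B,D}:
  {D}: scan cost=50, card=50
  {B}: scan cost=400, card=400
  {BD}: card=2500; try (D,hash)→1400, (B,nl_idx)→3000, (B,merge)→4400, (D,merge)→4750, (D,nl_idx)→5300, (B,hash)→7300 …(+2); best=1400 via (D,hash)

1400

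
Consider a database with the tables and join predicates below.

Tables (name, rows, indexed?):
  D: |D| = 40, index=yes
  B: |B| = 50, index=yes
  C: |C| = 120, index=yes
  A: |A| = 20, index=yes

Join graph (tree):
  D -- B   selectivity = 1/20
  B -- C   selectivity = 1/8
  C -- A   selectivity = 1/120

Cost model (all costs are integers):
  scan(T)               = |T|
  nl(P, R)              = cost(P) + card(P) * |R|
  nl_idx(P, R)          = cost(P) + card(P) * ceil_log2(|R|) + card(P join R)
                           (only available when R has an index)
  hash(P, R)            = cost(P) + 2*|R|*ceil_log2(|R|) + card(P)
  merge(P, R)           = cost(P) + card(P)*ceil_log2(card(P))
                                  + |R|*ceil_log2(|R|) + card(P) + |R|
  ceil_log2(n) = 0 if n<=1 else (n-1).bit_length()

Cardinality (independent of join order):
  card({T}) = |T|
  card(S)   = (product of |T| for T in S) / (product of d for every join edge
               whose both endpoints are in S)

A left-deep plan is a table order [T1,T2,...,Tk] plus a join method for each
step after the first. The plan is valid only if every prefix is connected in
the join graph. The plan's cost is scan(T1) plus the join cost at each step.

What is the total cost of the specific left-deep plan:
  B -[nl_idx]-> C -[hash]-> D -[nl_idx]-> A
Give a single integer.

step 1: scan B: cost=50, card=50
step 2: join C via nl_idx
    card(P join C) = 50*120/(8) = 750
    cost = 50 + 50*7 + 750 = 1150
step 3: join D via hash
    card(P join D) = 750*40/(20) = 1500
    cost = 1150 + 2*40*6 + 750 = 2380
step 4: join A via nl_idx
    card(P join A) = 1500*20/(120) = 250
    cost = 2380 + 1500*5 + 250 = 10130

10130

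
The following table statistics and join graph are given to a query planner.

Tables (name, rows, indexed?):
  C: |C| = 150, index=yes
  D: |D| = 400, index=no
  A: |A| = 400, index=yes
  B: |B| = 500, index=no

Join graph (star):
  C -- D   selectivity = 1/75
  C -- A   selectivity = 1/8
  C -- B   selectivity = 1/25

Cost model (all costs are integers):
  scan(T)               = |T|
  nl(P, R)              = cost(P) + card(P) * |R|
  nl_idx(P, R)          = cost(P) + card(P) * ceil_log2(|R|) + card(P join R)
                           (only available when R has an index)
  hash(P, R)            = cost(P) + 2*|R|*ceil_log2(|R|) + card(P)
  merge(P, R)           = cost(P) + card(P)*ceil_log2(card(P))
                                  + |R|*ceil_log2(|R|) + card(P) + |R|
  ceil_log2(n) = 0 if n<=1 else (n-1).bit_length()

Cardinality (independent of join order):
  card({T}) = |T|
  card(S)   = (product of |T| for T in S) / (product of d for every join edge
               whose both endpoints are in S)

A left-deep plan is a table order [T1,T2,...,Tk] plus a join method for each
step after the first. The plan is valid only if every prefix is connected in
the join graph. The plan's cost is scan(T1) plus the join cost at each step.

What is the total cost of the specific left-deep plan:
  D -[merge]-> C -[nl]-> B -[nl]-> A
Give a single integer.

step 1: scan D: cost=400, card=400
step 2: join C via merge
    card(P join C) = 400*150/(75) = 800
    cost = 400 + 400*9 + 150*8 + 400 + 150 = 5750
step 3: join B via nl
    card(P join B) = 800*500/(25) = 16000
    cost = 5750 + 800*500 = 405750
step 4: join A via nl
    card(P join A) = 16000*400/(8) = 800000
    cost = 405750 + 16000*400 = 6805750

6805750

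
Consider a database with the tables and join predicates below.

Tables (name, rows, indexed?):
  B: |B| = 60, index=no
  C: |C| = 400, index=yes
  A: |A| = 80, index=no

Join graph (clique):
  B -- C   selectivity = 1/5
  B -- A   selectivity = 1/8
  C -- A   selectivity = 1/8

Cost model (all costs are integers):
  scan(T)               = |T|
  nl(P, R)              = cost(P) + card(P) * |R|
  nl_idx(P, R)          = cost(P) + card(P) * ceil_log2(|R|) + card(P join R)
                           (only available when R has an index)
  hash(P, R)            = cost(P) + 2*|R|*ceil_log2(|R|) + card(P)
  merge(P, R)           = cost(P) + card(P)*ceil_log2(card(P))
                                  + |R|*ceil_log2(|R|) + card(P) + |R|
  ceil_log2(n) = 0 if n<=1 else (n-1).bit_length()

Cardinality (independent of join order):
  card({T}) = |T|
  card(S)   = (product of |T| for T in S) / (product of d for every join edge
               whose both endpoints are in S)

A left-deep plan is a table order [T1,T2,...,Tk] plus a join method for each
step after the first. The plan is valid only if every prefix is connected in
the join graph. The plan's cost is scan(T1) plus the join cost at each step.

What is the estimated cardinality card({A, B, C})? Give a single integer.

6000

Tables in S: A(80), B(60), C(400)
Edges inside S: B-C(d=5), B-A(d=8), C-A(d=8)
numerator = 80 * 60 * 400 = 1920000
denominator = 5 * 8 * 8 = 320
card(S) = 1920000 / 320 = 6000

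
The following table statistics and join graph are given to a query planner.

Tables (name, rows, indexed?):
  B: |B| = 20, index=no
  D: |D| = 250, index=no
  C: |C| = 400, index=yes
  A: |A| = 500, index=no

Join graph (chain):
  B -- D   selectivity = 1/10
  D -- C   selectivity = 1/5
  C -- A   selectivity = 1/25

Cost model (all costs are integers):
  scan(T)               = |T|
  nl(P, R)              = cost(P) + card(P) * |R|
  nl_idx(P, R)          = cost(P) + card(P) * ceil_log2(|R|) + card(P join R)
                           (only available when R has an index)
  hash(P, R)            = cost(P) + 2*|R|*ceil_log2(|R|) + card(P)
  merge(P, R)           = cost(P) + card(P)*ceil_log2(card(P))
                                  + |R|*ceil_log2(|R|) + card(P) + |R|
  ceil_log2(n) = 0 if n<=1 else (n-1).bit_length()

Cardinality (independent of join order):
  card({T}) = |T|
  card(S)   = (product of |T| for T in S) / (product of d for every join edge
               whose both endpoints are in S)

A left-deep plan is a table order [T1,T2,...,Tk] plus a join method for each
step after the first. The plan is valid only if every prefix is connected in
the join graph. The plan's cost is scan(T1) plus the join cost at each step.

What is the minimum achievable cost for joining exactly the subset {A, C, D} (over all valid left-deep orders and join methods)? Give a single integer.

20200

Selinger DP over subsets of {A,C,D}:
  {D}: scan cost=250, card=250
  {C}: scan cost=400, card=400
  {A}: scan cost=500, card=500
  {CD}: card=20000; try (D,hash)→4800, (C,merge)→6500, (D,merge)→6650, (C,hash)→7700, (C,nl_idx)→22500, (C,nl)→100250 …(+1); best=4800 via (D,hash)
  {AC}: card=8000; try (C,hash)→8200, (A,merge)→9400, (C,merge)→9500, (A,hash)→9800, (C,nl_idx)→13000, (A,nl)→200400 …(+1); best=8200 via (C,hash)
  {ACD}: card=400000; try (D,hash)→20200, (A,hash)→33800, (D,merge)→122450, (A,merge)→329800, (D,nl)→2008200, (A,nl)→10004800; best=20200 via (D,hash)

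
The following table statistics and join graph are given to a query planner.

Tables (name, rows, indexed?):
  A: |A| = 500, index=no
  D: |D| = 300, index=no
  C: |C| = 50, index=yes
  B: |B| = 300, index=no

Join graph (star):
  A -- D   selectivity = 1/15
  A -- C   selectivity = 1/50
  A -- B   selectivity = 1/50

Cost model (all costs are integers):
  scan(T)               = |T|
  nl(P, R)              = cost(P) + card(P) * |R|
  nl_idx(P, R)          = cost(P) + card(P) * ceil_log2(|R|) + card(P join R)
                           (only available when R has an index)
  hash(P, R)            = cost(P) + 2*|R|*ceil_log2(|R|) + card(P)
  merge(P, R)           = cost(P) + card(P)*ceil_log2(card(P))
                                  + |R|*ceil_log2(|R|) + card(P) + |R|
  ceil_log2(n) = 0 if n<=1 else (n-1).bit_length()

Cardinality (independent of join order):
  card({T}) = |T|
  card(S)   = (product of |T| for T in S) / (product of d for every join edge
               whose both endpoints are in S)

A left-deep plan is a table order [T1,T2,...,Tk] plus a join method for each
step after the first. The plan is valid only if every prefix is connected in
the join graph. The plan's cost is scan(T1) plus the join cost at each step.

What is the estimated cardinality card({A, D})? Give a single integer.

Tables in S: A(500), D(300)
Edges inside S: A-D(d=15)
numerator = 500 * 300 = 150000
denominator = 15 = 15
card(S) = 150000 / 15 = 10000

10000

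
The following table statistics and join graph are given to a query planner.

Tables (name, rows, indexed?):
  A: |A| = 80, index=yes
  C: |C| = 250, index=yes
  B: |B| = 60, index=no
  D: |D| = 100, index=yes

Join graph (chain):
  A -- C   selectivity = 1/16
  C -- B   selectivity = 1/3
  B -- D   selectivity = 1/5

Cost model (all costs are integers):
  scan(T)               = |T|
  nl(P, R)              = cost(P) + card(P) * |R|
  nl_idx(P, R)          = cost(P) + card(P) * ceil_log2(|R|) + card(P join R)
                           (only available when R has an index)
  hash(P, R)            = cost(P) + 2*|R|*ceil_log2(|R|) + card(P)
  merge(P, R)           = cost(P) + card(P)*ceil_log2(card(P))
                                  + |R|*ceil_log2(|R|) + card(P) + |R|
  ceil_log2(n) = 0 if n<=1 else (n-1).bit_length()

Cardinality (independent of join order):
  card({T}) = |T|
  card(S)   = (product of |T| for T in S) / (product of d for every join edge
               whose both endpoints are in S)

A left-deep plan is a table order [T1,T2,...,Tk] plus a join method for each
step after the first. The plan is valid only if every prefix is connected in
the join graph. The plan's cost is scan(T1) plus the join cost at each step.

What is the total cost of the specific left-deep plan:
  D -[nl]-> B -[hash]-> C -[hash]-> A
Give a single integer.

112420

step 1: scan D: cost=100, card=100
step 2: join B via nl
    card(P join B) = 100*60/(5) = 1200
    cost = 100 + 100*60 = 6100
step 3: join C via hash
    card(P join C) = 1200*250/(3) = 100000
    cost = 6100 + 2*250*8 + 1200 = 11300
step 4: join A via hash
    card(P join A) = 100000*80/(16) = 500000
    cost = 11300 + 2*80*7 + 100000 = 112420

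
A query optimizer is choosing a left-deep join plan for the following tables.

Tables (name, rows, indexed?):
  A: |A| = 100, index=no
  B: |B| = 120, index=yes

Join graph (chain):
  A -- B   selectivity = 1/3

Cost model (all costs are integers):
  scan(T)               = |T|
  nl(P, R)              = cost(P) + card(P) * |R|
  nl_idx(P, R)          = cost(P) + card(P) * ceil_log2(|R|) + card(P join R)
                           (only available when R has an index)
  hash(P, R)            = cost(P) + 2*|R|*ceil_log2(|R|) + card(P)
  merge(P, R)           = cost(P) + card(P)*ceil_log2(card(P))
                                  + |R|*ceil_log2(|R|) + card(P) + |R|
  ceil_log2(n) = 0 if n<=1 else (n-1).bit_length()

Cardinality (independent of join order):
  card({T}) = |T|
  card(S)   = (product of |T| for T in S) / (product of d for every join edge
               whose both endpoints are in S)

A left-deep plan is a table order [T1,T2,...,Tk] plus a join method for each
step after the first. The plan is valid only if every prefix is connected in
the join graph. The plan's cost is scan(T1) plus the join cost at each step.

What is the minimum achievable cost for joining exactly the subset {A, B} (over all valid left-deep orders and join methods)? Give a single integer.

1640

Selinger DP over subsets of {A,B}:
  {A}: scan cost=100, card=100
  {B}: scan cost=120, card=120
  {AB}: card=4000; try (A,hash)→1640, (B,merge)→1860, (B,hash)→1880, (A,merge)→1880, (B,nl_idx)→4800, (B,nl)→12100 …(+1); best=1640 via (A,hash)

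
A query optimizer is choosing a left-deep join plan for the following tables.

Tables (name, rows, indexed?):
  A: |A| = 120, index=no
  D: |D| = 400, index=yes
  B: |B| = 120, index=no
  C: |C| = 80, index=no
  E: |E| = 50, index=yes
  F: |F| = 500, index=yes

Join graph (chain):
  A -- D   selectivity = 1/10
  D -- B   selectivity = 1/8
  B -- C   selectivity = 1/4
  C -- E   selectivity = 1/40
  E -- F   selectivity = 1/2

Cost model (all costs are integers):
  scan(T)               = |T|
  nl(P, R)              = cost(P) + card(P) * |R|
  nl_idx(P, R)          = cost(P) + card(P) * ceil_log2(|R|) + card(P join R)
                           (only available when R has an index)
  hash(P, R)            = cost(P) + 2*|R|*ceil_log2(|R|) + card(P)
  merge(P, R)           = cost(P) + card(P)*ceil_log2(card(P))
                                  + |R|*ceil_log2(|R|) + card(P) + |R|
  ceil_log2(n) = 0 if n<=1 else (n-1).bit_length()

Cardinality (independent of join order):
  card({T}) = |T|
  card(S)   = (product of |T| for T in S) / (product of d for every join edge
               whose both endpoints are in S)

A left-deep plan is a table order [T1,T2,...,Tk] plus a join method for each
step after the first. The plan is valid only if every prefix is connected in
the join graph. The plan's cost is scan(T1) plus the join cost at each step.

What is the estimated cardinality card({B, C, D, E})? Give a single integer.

150000

Tables in S: B(120), C(80), D(400), E(50)
Edges inside S: D-B(d=8), B-C(d=4), C-E(d=40)
numerator = 120 * 80 * 400 * 50 = 192000000
denominator = 8 * 4 * 40 = 1280
card(S) = 192000000 / 1280 = 150000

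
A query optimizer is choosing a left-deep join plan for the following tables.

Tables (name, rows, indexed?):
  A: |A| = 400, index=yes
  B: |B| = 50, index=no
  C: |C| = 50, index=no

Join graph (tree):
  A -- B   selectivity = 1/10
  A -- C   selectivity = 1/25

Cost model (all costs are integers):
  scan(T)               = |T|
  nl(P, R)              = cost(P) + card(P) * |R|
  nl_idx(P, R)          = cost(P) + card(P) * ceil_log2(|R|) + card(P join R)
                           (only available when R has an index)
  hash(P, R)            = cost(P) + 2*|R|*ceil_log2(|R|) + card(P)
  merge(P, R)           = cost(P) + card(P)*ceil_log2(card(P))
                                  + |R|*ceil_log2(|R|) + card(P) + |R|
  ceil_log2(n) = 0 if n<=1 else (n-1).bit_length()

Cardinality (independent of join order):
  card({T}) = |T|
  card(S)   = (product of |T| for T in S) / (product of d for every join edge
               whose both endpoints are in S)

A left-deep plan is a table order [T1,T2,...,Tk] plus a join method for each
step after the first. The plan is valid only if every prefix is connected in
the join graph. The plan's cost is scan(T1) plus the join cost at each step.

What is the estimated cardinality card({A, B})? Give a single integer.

Tables in S: A(400), B(50)
Edges inside S: A-B(d=10)
numerator = 400 * 50 = 20000
denominator = 10 = 10
card(S) = 20000 / 10 = 2000

2000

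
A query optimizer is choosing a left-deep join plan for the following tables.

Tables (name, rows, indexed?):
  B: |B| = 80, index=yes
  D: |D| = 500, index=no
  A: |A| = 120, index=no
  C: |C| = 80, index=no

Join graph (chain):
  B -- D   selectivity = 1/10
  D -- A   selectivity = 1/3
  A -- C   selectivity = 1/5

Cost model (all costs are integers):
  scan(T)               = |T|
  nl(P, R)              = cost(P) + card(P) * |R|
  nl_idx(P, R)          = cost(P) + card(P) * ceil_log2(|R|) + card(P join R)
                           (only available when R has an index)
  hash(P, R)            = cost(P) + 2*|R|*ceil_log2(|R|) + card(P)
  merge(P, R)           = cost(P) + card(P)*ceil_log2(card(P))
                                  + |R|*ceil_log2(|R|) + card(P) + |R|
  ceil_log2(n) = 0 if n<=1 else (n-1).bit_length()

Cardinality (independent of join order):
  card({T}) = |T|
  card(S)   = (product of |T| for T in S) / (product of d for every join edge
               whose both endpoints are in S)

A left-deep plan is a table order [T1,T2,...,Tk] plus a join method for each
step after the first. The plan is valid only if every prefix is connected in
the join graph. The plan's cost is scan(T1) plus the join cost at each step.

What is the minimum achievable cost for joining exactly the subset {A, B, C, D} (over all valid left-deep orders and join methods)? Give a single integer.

Selinger DP over subsets of {A,B,C,D}:
  {B}: scan cost=80, card=80
  {D}: scan cost=500, card=500
  {A}: scan cost=120, card=120
  {C}: scan cost=80, card=80
  {BD}: card=4000; try (B,hash)→2120, (D,merge)→5720, (B,merge)→6140, (B,nl_idx)→8000, (D,hash)→9160, (D,nl)→40080 …(+1); best=2120 via (B,hash)
  {AD}: card=20000; try (A,hash)→2680, (D,merge)→6080, (A,merge)→6460, (D,hash)→9240, (D,nl)→60120, (A,nl)→60500; best=2680 via (A,hash)
  {AC}: card=1920; try (C,hash)→1360, (A,merge)→1680, (C,merge)→1720, (A,hash)→1840, (A,nl)→9680, (C,nl)→9720; best=1360 via (C,hash)
  {ABD}: card=160000; try (A,hash)→7800, (B,hash)→23800, (A,merge)→55080, (B,nl_idx)→302680, (B,merge)→323320, (A,nl)→482120 …(+1); best=7800 via (A,hash)
  {ACD}: card=320000; try (D,hash)→12280, (C,hash)→23800, (D,merge)→29400, (C,merge)→323320, (D,nl)→961360, (C,nl)→1602680; best=12280 via (D,hash)
  {ABCD}: card=2560000; try (C,hash)→168920, (B,hash)→333400, (C,merge)→3048440, (B,nl_idx)→4812280, (B,merge)→6412920, (C,nl)→12807800 …(+1); best=168920 via (C,hash)

168920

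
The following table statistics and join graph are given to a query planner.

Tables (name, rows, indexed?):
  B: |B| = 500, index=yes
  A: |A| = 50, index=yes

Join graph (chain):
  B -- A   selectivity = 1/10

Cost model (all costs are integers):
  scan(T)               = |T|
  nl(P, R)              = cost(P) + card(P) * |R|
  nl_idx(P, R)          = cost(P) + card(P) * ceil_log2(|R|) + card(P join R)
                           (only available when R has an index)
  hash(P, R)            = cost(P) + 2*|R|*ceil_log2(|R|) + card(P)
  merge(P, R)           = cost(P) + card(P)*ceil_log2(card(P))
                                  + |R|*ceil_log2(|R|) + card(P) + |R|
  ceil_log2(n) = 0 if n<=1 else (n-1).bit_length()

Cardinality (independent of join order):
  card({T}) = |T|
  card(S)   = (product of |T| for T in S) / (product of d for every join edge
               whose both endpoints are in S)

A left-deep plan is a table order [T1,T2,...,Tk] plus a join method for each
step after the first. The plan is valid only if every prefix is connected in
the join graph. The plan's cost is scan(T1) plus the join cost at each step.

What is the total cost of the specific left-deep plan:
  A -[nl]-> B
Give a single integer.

25050

step 1: scan A: cost=50, card=50
step 2: join B via nl
    card(P join B) = 50*500/(10) = 2500
    cost = 50 + 50*500 = 25050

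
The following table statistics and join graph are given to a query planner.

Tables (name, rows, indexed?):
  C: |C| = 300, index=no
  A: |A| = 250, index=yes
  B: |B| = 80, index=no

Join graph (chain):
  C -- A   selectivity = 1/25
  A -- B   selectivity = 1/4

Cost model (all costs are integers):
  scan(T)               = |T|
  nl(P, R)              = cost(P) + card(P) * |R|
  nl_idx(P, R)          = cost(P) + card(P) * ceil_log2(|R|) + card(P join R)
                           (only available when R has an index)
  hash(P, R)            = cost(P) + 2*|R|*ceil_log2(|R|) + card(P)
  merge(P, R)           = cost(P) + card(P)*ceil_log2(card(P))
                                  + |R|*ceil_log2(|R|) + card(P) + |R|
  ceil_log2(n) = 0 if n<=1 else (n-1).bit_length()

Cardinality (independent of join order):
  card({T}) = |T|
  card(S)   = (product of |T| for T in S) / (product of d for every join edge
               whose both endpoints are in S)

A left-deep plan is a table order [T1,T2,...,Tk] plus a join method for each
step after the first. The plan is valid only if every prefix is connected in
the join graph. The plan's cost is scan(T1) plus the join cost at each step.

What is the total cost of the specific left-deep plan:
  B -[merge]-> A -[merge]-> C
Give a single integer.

75970

step 1: scan B: cost=80, card=80
step 2: join A via merge
    card(P join A) = 80*250/(4) = 5000
    cost = 80 + 80*7 + 250*8 + 80 + 250 = 2970
step 3: join C via merge
    card(P join C) = 5000*300/(25) = 60000
    cost = 2970 + 5000*13 + 300*9 + 5000 + 300 = 75970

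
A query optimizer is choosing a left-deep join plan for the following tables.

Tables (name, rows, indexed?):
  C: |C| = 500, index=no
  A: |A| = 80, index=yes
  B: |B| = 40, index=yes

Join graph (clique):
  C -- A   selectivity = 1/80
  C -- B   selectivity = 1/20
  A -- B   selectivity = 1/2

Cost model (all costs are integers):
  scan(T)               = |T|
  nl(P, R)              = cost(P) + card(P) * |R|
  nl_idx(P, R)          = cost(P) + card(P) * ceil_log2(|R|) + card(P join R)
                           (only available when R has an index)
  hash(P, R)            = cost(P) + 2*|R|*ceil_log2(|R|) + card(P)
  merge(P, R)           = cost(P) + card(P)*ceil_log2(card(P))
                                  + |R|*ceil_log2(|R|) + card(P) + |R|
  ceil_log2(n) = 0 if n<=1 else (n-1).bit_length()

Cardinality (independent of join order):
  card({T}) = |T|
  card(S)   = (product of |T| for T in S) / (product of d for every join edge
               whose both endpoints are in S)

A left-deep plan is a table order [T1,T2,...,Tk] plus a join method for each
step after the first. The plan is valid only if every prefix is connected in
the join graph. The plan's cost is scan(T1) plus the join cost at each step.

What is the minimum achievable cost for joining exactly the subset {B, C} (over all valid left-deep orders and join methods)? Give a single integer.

1480

Selinger DP over subsets of {B,C}:
  {C}: scan cost=500, card=500
  {B}: scan cost=40, card=40
  {BC}: card=1000; try (B,hash)→1480, (B,nl_idx)→4500, (C,merge)→5320, (B,merge)→5780, (C,hash)→9080, (C,nl)→20040 …(+1); best=1480 via (B,hash)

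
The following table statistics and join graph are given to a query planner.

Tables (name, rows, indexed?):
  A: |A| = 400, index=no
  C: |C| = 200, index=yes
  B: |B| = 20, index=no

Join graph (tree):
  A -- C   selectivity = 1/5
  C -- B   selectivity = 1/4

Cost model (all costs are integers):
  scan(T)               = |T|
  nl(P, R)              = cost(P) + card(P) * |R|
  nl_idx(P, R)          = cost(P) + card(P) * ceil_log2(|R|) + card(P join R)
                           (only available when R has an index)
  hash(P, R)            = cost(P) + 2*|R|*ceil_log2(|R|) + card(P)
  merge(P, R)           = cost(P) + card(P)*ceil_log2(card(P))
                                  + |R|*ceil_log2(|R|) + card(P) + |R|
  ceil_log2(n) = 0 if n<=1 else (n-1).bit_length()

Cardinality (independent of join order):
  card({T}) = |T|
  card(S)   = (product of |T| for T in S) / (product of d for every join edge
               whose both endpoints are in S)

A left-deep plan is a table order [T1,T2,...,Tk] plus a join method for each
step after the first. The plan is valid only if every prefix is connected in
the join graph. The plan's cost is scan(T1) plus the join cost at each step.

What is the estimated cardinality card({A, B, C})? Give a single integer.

80000

Tables in S: A(400), B(20), C(200)
Edges inside S: A-C(d=5), C-B(d=4)
numerator = 400 * 20 * 200 = 1600000
denominator = 5 * 4 = 20
card(S) = 1600000 / 20 = 80000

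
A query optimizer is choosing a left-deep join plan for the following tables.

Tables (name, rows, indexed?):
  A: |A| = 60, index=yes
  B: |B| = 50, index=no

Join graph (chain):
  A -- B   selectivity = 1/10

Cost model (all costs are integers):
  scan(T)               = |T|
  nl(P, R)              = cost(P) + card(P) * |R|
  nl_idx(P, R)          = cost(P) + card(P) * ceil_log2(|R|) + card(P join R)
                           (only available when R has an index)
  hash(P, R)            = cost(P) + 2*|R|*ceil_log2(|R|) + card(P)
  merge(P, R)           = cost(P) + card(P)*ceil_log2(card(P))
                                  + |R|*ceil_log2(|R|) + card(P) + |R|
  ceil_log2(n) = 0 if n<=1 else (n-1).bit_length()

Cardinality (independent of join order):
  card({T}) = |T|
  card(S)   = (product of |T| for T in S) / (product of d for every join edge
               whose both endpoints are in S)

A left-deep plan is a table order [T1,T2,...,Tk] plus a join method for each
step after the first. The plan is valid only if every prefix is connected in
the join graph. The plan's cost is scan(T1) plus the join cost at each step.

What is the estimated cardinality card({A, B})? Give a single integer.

300

Tables in S: A(60), B(50)
Edges inside S: A-B(d=10)
numerator = 60 * 50 = 3000
denominator = 10 = 10
card(S) = 3000 / 10 = 300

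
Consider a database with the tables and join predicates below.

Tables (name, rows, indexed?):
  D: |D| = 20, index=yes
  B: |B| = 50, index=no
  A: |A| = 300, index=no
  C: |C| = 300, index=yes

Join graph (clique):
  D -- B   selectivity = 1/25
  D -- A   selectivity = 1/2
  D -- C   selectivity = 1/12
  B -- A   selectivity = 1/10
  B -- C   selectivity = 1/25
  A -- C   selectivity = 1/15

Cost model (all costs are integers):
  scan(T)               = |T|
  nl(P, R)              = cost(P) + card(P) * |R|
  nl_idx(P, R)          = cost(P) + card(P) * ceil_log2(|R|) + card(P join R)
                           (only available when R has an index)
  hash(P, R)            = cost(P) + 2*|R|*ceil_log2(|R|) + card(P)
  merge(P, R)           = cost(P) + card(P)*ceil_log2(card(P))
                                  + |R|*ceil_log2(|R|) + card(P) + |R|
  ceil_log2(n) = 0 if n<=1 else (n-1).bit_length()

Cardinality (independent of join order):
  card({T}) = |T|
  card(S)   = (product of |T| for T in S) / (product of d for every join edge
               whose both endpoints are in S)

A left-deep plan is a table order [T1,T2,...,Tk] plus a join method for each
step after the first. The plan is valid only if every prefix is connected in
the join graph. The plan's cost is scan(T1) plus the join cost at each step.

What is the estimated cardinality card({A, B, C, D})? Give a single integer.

40

Tables in S: A(300), B(50), C(300), D(20)
Edges inside S: D-B(d=25), D-A(d=2), D-C(d=12), B-A(d=10), B-C(d=25), A-C(d=15)
numerator = 300 * 50 * 300 * 20 = 90000000
denominator = 25 * 2 * 12 * 10 * 25 * 15 = 2250000
card(S) = 90000000 / 2250000 = 40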